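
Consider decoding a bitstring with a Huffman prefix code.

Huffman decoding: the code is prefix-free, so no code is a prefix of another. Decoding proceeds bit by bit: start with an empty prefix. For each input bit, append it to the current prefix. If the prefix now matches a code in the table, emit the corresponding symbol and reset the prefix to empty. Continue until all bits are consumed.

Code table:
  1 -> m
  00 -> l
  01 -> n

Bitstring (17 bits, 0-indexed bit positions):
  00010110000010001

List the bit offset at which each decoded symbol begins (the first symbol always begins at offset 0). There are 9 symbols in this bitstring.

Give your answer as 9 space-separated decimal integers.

Bit 0: prefix='0' (no match yet)
Bit 1: prefix='00' -> emit 'l', reset
Bit 2: prefix='0' (no match yet)
Bit 3: prefix='01' -> emit 'n', reset
Bit 4: prefix='0' (no match yet)
Bit 5: prefix='01' -> emit 'n', reset
Bit 6: prefix='1' -> emit 'm', reset
Bit 7: prefix='0' (no match yet)
Bit 8: prefix='00' -> emit 'l', reset
Bit 9: prefix='0' (no match yet)
Bit 10: prefix='00' -> emit 'l', reset
Bit 11: prefix='0' (no match yet)
Bit 12: prefix='01' -> emit 'n', reset
Bit 13: prefix='0' (no match yet)
Bit 14: prefix='00' -> emit 'l', reset
Bit 15: prefix='0' (no match yet)
Bit 16: prefix='01' -> emit 'n', reset

Answer: 0 2 4 6 7 9 11 13 15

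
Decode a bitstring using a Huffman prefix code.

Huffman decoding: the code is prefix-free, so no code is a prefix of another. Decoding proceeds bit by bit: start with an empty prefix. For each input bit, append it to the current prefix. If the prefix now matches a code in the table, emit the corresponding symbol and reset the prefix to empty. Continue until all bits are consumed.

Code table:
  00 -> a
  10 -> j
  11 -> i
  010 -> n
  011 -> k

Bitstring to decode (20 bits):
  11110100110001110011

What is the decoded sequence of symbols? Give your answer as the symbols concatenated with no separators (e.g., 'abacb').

Answer: iinkakjk

Derivation:
Bit 0: prefix='1' (no match yet)
Bit 1: prefix='11' -> emit 'i', reset
Bit 2: prefix='1' (no match yet)
Bit 3: prefix='11' -> emit 'i', reset
Bit 4: prefix='0' (no match yet)
Bit 5: prefix='01' (no match yet)
Bit 6: prefix='010' -> emit 'n', reset
Bit 7: prefix='0' (no match yet)
Bit 8: prefix='01' (no match yet)
Bit 9: prefix='011' -> emit 'k', reset
Bit 10: prefix='0' (no match yet)
Bit 11: prefix='00' -> emit 'a', reset
Bit 12: prefix='0' (no match yet)
Bit 13: prefix='01' (no match yet)
Bit 14: prefix='011' -> emit 'k', reset
Bit 15: prefix='1' (no match yet)
Bit 16: prefix='10' -> emit 'j', reset
Bit 17: prefix='0' (no match yet)
Bit 18: prefix='01' (no match yet)
Bit 19: prefix='011' -> emit 'k', reset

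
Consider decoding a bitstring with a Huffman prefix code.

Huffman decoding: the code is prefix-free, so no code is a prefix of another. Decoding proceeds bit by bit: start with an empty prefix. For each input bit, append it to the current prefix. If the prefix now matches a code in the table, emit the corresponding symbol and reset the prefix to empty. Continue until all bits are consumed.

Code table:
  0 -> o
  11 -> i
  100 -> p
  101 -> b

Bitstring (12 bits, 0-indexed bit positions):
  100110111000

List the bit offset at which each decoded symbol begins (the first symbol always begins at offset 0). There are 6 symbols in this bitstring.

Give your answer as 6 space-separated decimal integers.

Answer: 0 3 5 6 8 11

Derivation:
Bit 0: prefix='1' (no match yet)
Bit 1: prefix='10' (no match yet)
Bit 2: prefix='100' -> emit 'p', reset
Bit 3: prefix='1' (no match yet)
Bit 4: prefix='11' -> emit 'i', reset
Bit 5: prefix='0' -> emit 'o', reset
Bit 6: prefix='1' (no match yet)
Bit 7: prefix='11' -> emit 'i', reset
Bit 8: prefix='1' (no match yet)
Bit 9: prefix='10' (no match yet)
Bit 10: prefix='100' -> emit 'p', reset
Bit 11: prefix='0' -> emit 'o', reset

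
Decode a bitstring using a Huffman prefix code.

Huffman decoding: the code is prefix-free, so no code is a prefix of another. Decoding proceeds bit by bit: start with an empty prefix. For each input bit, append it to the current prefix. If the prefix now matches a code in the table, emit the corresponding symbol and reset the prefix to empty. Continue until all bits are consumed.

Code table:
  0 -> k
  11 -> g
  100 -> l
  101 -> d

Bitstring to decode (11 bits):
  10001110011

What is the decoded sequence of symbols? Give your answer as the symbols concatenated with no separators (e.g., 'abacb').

Answer: lkglg

Derivation:
Bit 0: prefix='1' (no match yet)
Bit 1: prefix='10' (no match yet)
Bit 2: prefix='100' -> emit 'l', reset
Bit 3: prefix='0' -> emit 'k', reset
Bit 4: prefix='1' (no match yet)
Bit 5: prefix='11' -> emit 'g', reset
Bit 6: prefix='1' (no match yet)
Bit 7: prefix='10' (no match yet)
Bit 8: prefix='100' -> emit 'l', reset
Bit 9: prefix='1' (no match yet)
Bit 10: prefix='11' -> emit 'g', reset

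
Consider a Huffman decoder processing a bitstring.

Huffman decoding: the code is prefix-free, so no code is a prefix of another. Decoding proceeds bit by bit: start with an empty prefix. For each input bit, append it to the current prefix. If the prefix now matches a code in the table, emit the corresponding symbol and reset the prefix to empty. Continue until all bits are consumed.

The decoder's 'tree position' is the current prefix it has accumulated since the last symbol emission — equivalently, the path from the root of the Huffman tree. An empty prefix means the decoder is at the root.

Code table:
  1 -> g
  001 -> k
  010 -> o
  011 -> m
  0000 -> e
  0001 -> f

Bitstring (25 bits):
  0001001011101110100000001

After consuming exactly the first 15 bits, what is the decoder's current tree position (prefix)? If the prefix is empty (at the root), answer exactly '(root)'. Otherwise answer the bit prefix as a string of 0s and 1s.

Bit 0: prefix='0' (no match yet)
Bit 1: prefix='00' (no match yet)
Bit 2: prefix='000' (no match yet)
Bit 3: prefix='0001' -> emit 'f', reset
Bit 4: prefix='0' (no match yet)
Bit 5: prefix='00' (no match yet)
Bit 6: prefix='001' -> emit 'k', reset
Bit 7: prefix='0' (no match yet)
Bit 8: prefix='01' (no match yet)
Bit 9: prefix='011' -> emit 'm', reset
Bit 10: prefix='1' -> emit 'g', reset
Bit 11: prefix='0' (no match yet)
Bit 12: prefix='01' (no match yet)
Bit 13: prefix='011' -> emit 'm', reset
Bit 14: prefix='1' -> emit 'g', reset

Answer: (root)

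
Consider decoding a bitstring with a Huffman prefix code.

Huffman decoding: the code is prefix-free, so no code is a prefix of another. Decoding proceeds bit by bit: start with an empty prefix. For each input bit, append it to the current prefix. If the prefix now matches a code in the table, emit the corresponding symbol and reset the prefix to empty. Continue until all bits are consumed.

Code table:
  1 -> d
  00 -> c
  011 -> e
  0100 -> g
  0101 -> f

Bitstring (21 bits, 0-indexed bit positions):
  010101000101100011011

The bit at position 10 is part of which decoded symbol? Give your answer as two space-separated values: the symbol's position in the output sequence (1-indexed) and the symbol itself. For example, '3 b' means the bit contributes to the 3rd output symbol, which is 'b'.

Bit 0: prefix='0' (no match yet)
Bit 1: prefix='01' (no match yet)
Bit 2: prefix='010' (no match yet)
Bit 3: prefix='0101' -> emit 'f', reset
Bit 4: prefix='0' (no match yet)
Bit 5: prefix='01' (no match yet)
Bit 6: prefix='010' (no match yet)
Bit 7: prefix='0100' -> emit 'g', reset
Bit 8: prefix='0' (no match yet)
Bit 9: prefix='01' (no match yet)
Bit 10: prefix='010' (no match yet)
Bit 11: prefix='0101' -> emit 'f', reset
Bit 12: prefix='1' -> emit 'd', reset
Bit 13: prefix='0' (no match yet)
Bit 14: prefix='00' -> emit 'c', reset

Answer: 3 f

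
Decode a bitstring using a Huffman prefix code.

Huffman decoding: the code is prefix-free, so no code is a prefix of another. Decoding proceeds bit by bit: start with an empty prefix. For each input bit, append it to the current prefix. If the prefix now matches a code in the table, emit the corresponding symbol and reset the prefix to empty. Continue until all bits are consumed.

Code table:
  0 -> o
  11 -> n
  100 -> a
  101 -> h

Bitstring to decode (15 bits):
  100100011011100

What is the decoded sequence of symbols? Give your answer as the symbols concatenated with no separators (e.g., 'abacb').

Answer: aaonona

Derivation:
Bit 0: prefix='1' (no match yet)
Bit 1: prefix='10' (no match yet)
Bit 2: prefix='100' -> emit 'a', reset
Bit 3: prefix='1' (no match yet)
Bit 4: prefix='10' (no match yet)
Bit 5: prefix='100' -> emit 'a', reset
Bit 6: prefix='0' -> emit 'o', reset
Bit 7: prefix='1' (no match yet)
Bit 8: prefix='11' -> emit 'n', reset
Bit 9: prefix='0' -> emit 'o', reset
Bit 10: prefix='1' (no match yet)
Bit 11: prefix='11' -> emit 'n', reset
Bit 12: prefix='1' (no match yet)
Bit 13: prefix='10' (no match yet)
Bit 14: prefix='100' -> emit 'a', reset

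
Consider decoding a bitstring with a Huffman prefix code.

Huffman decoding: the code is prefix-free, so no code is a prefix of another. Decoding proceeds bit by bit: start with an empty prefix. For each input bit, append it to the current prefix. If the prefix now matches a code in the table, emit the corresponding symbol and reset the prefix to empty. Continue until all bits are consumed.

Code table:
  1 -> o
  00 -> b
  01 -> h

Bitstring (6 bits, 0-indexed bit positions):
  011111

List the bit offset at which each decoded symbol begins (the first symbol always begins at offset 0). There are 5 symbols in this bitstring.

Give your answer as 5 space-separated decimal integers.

Answer: 0 2 3 4 5

Derivation:
Bit 0: prefix='0' (no match yet)
Bit 1: prefix='01' -> emit 'h', reset
Bit 2: prefix='1' -> emit 'o', reset
Bit 3: prefix='1' -> emit 'o', reset
Bit 4: prefix='1' -> emit 'o', reset
Bit 5: prefix='1' -> emit 'o', reset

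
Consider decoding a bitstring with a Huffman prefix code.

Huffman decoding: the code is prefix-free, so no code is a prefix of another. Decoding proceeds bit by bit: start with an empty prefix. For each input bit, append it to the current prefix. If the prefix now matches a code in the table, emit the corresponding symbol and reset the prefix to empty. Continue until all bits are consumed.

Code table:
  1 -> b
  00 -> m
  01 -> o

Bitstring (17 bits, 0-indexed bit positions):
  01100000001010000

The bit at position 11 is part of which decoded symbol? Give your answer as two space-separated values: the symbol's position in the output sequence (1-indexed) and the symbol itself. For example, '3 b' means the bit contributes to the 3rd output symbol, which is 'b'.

Bit 0: prefix='0' (no match yet)
Bit 1: prefix='01' -> emit 'o', reset
Bit 2: prefix='1' -> emit 'b', reset
Bit 3: prefix='0' (no match yet)
Bit 4: prefix='00' -> emit 'm', reset
Bit 5: prefix='0' (no match yet)
Bit 6: prefix='00' -> emit 'm', reset
Bit 7: prefix='0' (no match yet)
Bit 8: prefix='00' -> emit 'm', reset
Bit 9: prefix='0' (no match yet)
Bit 10: prefix='01' -> emit 'o', reset
Bit 11: prefix='0' (no match yet)
Bit 12: prefix='01' -> emit 'o', reset
Bit 13: prefix='0' (no match yet)
Bit 14: prefix='00' -> emit 'm', reset
Bit 15: prefix='0' (no match yet)

Answer: 7 o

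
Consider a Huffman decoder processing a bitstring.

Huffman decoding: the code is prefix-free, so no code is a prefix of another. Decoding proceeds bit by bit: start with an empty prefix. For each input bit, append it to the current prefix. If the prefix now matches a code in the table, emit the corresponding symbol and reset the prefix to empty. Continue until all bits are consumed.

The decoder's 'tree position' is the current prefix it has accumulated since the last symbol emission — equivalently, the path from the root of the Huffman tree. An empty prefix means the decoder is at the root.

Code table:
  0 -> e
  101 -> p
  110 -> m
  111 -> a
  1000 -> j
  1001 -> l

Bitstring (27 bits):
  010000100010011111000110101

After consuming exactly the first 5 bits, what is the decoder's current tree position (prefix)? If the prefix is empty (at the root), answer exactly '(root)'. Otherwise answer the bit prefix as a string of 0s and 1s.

Bit 0: prefix='0' -> emit 'e', reset
Bit 1: prefix='1' (no match yet)
Bit 2: prefix='10' (no match yet)
Bit 3: prefix='100' (no match yet)
Bit 4: prefix='1000' -> emit 'j', reset

Answer: (root)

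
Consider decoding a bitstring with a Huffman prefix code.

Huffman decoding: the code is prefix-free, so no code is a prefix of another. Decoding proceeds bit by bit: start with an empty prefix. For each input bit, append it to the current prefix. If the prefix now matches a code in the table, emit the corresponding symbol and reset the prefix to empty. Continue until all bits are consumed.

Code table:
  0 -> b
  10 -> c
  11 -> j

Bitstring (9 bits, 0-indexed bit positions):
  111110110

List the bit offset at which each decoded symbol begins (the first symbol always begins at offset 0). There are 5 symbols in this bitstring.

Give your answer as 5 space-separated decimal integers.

Bit 0: prefix='1' (no match yet)
Bit 1: prefix='11' -> emit 'j', reset
Bit 2: prefix='1' (no match yet)
Bit 3: prefix='11' -> emit 'j', reset
Bit 4: prefix='1' (no match yet)
Bit 5: prefix='10' -> emit 'c', reset
Bit 6: prefix='1' (no match yet)
Bit 7: prefix='11' -> emit 'j', reset
Bit 8: prefix='0' -> emit 'b', reset

Answer: 0 2 4 6 8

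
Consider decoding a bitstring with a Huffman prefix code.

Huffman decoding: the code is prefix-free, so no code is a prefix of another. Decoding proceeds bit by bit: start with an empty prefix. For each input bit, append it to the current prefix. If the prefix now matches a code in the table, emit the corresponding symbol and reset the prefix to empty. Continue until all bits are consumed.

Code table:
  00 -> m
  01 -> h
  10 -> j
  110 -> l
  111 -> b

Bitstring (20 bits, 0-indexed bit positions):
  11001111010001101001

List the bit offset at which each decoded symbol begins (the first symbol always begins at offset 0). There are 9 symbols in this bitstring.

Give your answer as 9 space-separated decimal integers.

Answer: 0 3 5 8 10 12 14 16 18

Derivation:
Bit 0: prefix='1' (no match yet)
Bit 1: prefix='11' (no match yet)
Bit 2: prefix='110' -> emit 'l', reset
Bit 3: prefix='0' (no match yet)
Bit 4: prefix='01' -> emit 'h', reset
Bit 5: prefix='1' (no match yet)
Bit 6: prefix='11' (no match yet)
Bit 7: prefix='111' -> emit 'b', reset
Bit 8: prefix='0' (no match yet)
Bit 9: prefix='01' -> emit 'h', reset
Bit 10: prefix='0' (no match yet)
Bit 11: prefix='00' -> emit 'm', reset
Bit 12: prefix='0' (no match yet)
Bit 13: prefix='01' -> emit 'h', reset
Bit 14: prefix='1' (no match yet)
Bit 15: prefix='10' -> emit 'j', reset
Bit 16: prefix='1' (no match yet)
Bit 17: prefix='10' -> emit 'j', reset
Bit 18: prefix='0' (no match yet)
Bit 19: prefix='01' -> emit 'h', reset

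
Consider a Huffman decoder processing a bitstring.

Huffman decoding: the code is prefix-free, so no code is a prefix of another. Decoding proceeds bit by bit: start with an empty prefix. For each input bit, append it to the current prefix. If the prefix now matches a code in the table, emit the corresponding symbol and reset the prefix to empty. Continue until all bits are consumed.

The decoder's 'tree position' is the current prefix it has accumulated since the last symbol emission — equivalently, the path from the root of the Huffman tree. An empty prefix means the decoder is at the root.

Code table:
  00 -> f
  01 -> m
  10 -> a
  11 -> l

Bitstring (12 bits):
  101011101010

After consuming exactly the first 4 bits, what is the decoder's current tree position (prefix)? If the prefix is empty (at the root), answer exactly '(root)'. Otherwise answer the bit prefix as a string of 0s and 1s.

Bit 0: prefix='1' (no match yet)
Bit 1: prefix='10' -> emit 'a', reset
Bit 2: prefix='1' (no match yet)
Bit 3: prefix='10' -> emit 'a', reset

Answer: (root)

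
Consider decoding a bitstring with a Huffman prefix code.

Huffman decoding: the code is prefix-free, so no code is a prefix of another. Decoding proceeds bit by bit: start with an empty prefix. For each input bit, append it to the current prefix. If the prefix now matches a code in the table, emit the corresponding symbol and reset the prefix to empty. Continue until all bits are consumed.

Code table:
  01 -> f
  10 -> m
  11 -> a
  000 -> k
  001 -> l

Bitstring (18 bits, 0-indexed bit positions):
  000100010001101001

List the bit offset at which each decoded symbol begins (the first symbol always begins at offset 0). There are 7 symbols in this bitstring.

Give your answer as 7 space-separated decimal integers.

Bit 0: prefix='0' (no match yet)
Bit 1: prefix='00' (no match yet)
Bit 2: prefix='000' -> emit 'k', reset
Bit 3: prefix='1' (no match yet)
Bit 4: prefix='10' -> emit 'm', reset
Bit 5: prefix='0' (no match yet)
Bit 6: prefix='00' (no match yet)
Bit 7: prefix='001' -> emit 'l', reset
Bit 8: prefix='0' (no match yet)
Bit 9: prefix='00' (no match yet)
Bit 10: prefix='000' -> emit 'k', reset
Bit 11: prefix='1' (no match yet)
Bit 12: prefix='11' -> emit 'a', reset
Bit 13: prefix='0' (no match yet)
Bit 14: prefix='01' -> emit 'f', reset
Bit 15: prefix='0' (no match yet)
Bit 16: prefix='00' (no match yet)
Bit 17: prefix='001' -> emit 'l', reset

Answer: 0 3 5 8 11 13 15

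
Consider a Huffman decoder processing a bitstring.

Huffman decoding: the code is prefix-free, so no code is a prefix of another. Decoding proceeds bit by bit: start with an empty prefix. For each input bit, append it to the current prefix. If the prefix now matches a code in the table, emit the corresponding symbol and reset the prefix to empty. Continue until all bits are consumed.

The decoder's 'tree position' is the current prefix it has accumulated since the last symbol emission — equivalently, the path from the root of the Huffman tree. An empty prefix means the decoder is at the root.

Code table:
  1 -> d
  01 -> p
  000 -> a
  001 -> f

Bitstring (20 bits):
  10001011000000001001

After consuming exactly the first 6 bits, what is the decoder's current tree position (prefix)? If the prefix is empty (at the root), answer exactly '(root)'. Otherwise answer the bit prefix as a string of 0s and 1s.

Bit 0: prefix='1' -> emit 'd', reset
Bit 1: prefix='0' (no match yet)
Bit 2: prefix='00' (no match yet)
Bit 3: prefix='000' -> emit 'a', reset
Bit 4: prefix='1' -> emit 'd', reset
Bit 5: prefix='0' (no match yet)

Answer: 0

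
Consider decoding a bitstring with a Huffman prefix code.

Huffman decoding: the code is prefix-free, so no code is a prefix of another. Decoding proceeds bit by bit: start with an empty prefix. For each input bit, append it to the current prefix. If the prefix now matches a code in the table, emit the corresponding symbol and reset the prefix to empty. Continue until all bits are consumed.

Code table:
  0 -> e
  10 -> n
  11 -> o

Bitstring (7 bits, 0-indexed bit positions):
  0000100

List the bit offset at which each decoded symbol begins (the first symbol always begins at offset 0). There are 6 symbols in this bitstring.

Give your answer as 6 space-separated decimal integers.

Answer: 0 1 2 3 4 6

Derivation:
Bit 0: prefix='0' -> emit 'e', reset
Bit 1: prefix='0' -> emit 'e', reset
Bit 2: prefix='0' -> emit 'e', reset
Bit 3: prefix='0' -> emit 'e', reset
Bit 4: prefix='1' (no match yet)
Bit 5: prefix='10' -> emit 'n', reset
Bit 6: prefix='0' -> emit 'e', reset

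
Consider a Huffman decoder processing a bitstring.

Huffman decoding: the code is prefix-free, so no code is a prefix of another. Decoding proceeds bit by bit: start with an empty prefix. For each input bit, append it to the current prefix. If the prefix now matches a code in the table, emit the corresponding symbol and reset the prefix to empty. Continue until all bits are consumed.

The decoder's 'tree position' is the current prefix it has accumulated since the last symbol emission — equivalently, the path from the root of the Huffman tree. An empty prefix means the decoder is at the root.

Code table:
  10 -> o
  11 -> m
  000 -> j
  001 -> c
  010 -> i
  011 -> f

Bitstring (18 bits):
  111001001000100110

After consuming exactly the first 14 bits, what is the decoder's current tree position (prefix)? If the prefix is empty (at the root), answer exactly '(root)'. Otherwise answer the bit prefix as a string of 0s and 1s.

Bit 0: prefix='1' (no match yet)
Bit 1: prefix='11' -> emit 'm', reset
Bit 2: prefix='1' (no match yet)
Bit 3: prefix='10' -> emit 'o', reset
Bit 4: prefix='0' (no match yet)
Bit 5: prefix='01' (no match yet)
Bit 6: prefix='010' -> emit 'i', reset
Bit 7: prefix='0' (no match yet)
Bit 8: prefix='01' (no match yet)
Bit 9: prefix='010' -> emit 'i', reset
Bit 10: prefix='0' (no match yet)
Bit 11: prefix='00' (no match yet)
Bit 12: prefix='001' -> emit 'c', reset
Bit 13: prefix='0' (no match yet)

Answer: 0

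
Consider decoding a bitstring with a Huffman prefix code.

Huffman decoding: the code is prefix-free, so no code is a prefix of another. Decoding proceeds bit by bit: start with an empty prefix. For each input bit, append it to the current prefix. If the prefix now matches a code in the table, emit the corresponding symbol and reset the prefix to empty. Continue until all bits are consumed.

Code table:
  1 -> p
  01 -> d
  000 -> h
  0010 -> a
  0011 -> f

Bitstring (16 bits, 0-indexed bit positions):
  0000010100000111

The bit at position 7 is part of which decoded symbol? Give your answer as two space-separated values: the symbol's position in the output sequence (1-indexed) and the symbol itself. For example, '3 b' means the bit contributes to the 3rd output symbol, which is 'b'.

Answer: 3 p

Derivation:
Bit 0: prefix='0' (no match yet)
Bit 1: prefix='00' (no match yet)
Bit 2: prefix='000' -> emit 'h', reset
Bit 3: prefix='0' (no match yet)
Bit 4: prefix='00' (no match yet)
Bit 5: prefix='001' (no match yet)
Bit 6: prefix='0010' -> emit 'a', reset
Bit 7: prefix='1' -> emit 'p', reset
Bit 8: prefix='0' (no match yet)
Bit 9: prefix='00' (no match yet)
Bit 10: prefix='000' -> emit 'h', reset
Bit 11: prefix='0' (no match yet)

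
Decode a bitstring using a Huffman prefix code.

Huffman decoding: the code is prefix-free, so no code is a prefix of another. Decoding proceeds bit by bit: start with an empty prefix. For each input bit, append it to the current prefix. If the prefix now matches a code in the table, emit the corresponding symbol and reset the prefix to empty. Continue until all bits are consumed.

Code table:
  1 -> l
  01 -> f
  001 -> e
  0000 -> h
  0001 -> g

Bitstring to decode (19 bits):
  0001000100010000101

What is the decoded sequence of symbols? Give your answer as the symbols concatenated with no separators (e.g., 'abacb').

Bit 0: prefix='0' (no match yet)
Bit 1: prefix='00' (no match yet)
Bit 2: prefix='000' (no match yet)
Bit 3: prefix='0001' -> emit 'g', reset
Bit 4: prefix='0' (no match yet)
Bit 5: prefix='00' (no match yet)
Bit 6: prefix='000' (no match yet)
Bit 7: prefix='0001' -> emit 'g', reset
Bit 8: prefix='0' (no match yet)
Bit 9: prefix='00' (no match yet)
Bit 10: prefix='000' (no match yet)
Bit 11: prefix='0001' -> emit 'g', reset
Bit 12: prefix='0' (no match yet)
Bit 13: prefix='00' (no match yet)
Bit 14: prefix='000' (no match yet)
Bit 15: prefix='0000' -> emit 'h', reset
Bit 16: prefix='1' -> emit 'l', reset
Bit 17: prefix='0' (no match yet)
Bit 18: prefix='01' -> emit 'f', reset

Answer: ggghlf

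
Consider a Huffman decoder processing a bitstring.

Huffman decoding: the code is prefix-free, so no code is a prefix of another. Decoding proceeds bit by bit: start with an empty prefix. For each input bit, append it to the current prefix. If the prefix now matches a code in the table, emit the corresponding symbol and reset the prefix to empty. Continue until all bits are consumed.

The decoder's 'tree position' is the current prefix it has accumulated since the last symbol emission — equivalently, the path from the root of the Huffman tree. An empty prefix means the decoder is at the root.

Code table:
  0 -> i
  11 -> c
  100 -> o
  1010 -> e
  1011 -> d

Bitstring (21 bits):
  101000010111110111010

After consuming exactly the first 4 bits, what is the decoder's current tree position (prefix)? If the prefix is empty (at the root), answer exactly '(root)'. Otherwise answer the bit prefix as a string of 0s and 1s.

Bit 0: prefix='1' (no match yet)
Bit 1: prefix='10' (no match yet)
Bit 2: prefix='101' (no match yet)
Bit 3: prefix='1010' -> emit 'e', reset

Answer: (root)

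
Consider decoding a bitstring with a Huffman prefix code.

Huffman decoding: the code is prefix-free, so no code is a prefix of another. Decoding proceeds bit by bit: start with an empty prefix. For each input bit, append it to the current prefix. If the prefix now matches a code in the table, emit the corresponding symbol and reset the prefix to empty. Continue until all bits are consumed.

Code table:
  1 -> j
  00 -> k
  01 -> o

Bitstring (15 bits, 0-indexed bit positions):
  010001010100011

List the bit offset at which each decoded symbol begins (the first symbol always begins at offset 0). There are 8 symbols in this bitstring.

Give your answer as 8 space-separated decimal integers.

Bit 0: prefix='0' (no match yet)
Bit 1: prefix='01' -> emit 'o', reset
Bit 2: prefix='0' (no match yet)
Bit 3: prefix='00' -> emit 'k', reset
Bit 4: prefix='0' (no match yet)
Bit 5: prefix='01' -> emit 'o', reset
Bit 6: prefix='0' (no match yet)
Bit 7: prefix='01' -> emit 'o', reset
Bit 8: prefix='0' (no match yet)
Bit 9: prefix='01' -> emit 'o', reset
Bit 10: prefix='0' (no match yet)
Bit 11: prefix='00' -> emit 'k', reset
Bit 12: prefix='0' (no match yet)
Bit 13: prefix='01' -> emit 'o', reset
Bit 14: prefix='1' -> emit 'j', reset

Answer: 0 2 4 6 8 10 12 14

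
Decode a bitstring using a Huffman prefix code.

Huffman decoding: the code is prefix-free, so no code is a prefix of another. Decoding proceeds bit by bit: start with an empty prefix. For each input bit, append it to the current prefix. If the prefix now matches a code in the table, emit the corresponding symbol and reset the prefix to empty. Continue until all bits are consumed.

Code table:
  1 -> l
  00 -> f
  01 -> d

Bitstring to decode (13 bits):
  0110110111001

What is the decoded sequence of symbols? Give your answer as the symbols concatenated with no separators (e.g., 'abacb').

Bit 0: prefix='0' (no match yet)
Bit 1: prefix='01' -> emit 'd', reset
Bit 2: prefix='1' -> emit 'l', reset
Bit 3: prefix='0' (no match yet)
Bit 4: prefix='01' -> emit 'd', reset
Bit 5: prefix='1' -> emit 'l', reset
Bit 6: prefix='0' (no match yet)
Bit 7: prefix='01' -> emit 'd', reset
Bit 8: prefix='1' -> emit 'l', reset
Bit 9: prefix='1' -> emit 'l', reset
Bit 10: prefix='0' (no match yet)
Bit 11: prefix='00' -> emit 'f', reset
Bit 12: prefix='1' -> emit 'l', reset

Answer: dldldllfl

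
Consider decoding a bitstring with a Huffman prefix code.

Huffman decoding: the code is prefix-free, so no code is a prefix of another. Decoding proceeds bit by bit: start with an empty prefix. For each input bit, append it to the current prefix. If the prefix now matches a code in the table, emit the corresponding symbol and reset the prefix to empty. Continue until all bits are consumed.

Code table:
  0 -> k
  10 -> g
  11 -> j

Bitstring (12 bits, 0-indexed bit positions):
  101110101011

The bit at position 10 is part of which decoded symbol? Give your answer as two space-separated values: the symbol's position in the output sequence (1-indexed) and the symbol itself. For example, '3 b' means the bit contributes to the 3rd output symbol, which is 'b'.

Bit 0: prefix='1' (no match yet)
Bit 1: prefix='10' -> emit 'g', reset
Bit 2: prefix='1' (no match yet)
Bit 3: prefix='11' -> emit 'j', reset
Bit 4: prefix='1' (no match yet)
Bit 5: prefix='10' -> emit 'g', reset
Bit 6: prefix='1' (no match yet)
Bit 7: prefix='10' -> emit 'g', reset
Bit 8: prefix='1' (no match yet)
Bit 9: prefix='10' -> emit 'g', reset
Bit 10: prefix='1' (no match yet)
Bit 11: prefix='11' -> emit 'j', reset

Answer: 6 j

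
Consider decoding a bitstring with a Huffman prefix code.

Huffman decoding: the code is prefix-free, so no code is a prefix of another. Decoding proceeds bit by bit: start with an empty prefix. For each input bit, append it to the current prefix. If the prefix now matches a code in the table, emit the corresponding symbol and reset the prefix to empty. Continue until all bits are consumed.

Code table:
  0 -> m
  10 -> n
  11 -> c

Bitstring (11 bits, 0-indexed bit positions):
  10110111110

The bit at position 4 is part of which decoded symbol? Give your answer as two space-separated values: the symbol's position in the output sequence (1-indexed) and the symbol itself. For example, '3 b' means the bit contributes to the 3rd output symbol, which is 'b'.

Bit 0: prefix='1' (no match yet)
Bit 1: prefix='10' -> emit 'n', reset
Bit 2: prefix='1' (no match yet)
Bit 3: prefix='11' -> emit 'c', reset
Bit 4: prefix='0' -> emit 'm', reset
Bit 5: prefix='1' (no match yet)
Bit 6: prefix='11' -> emit 'c', reset
Bit 7: prefix='1' (no match yet)
Bit 8: prefix='11' -> emit 'c', reset

Answer: 3 m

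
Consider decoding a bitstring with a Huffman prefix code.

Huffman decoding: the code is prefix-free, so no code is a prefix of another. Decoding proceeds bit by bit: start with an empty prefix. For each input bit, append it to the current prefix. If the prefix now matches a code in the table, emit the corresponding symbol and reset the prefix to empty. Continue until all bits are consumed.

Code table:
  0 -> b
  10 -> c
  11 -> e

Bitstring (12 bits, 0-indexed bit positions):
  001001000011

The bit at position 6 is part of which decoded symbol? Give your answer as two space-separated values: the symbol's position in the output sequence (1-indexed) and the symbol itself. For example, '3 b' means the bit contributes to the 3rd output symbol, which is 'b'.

Answer: 5 c

Derivation:
Bit 0: prefix='0' -> emit 'b', reset
Bit 1: prefix='0' -> emit 'b', reset
Bit 2: prefix='1' (no match yet)
Bit 3: prefix='10' -> emit 'c', reset
Bit 4: prefix='0' -> emit 'b', reset
Bit 5: prefix='1' (no match yet)
Bit 6: prefix='10' -> emit 'c', reset
Bit 7: prefix='0' -> emit 'b', reset
Bit 8: prefix='0' -> emit 'b', reset
Bit 9: prefix='0' -> emit 'b', reset
Bit 10: prefix='1' (no match yet)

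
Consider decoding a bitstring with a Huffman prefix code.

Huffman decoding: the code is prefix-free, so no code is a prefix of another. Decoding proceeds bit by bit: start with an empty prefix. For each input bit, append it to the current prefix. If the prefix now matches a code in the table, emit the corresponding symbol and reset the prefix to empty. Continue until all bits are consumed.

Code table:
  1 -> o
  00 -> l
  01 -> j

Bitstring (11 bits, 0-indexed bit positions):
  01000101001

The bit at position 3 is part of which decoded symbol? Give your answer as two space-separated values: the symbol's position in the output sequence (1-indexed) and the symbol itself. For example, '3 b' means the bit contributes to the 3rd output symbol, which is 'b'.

Answer: 2 l

Derivation:
Bit 0: prefix='0' (no match yet)
Bit 1: prefix='01' -> emit 'j', reset
Bit 2: prefix='0' (no match yet)
Bit 3: prefix='00' -> emit 'l', reset
Bit 4: prefix='0' (no match yet)
Bit 5: prefix='01' -> emit 'j', reset
Bit 6: prefix='0' (no match yet)
Bit 7: prefix='01' -> emit 'j', reset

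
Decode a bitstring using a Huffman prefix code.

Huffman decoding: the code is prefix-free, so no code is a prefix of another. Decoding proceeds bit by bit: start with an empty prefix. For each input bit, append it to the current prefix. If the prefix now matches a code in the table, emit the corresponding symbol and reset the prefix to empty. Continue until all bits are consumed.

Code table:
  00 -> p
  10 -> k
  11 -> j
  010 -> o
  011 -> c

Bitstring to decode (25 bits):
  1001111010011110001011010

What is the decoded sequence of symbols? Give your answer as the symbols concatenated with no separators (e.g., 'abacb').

Bit 0: prefix='1' (no match yet)
Bit 1: prefix='10' -> emit 'k', reset
Bit 2: prefix='0' (no match yet)
Bit 3: prefix='01' (no match yet)
Bit 4: prefix='011' -> emit 'c', reset
Bit 5: prefix='1' (no match yet)
Bit 6: prefix='11' -> emit 'j', reset
Bit 7: prefix='0' (no match yet)
Bit 8: prefix='01' (no match yet)
Bit 9: prefix='010' -> emit 'o', reset
Bit 10: prefix='0' (no match yet)
Bit 11: prefix='01' (no match yet)
Bit 12: prefix='011' -> emit 'c', reset
Bit 13: prefix='1' (no match yet)
Bit 14: prefix='11' -> emit 'j', reset
Bit 15: prefix='0' (no match yet)
Bit 16: prefix='00' -> emit 'p', reset
Bit 17: prefix='0' (no match yet)
Bit 18: prefix='01' (no match yet)
Bit 19: prefix='010' -> emit 'o', reset
Bit 20: prefix='1' (no match yet)
Bit 21: prefix='11' -> emit 'j', reset
Bit 22: prefix='0' (no match yet)
Bit 23: prefix='01' (no match yet)
Bit 24: prefix='010' -> emit 'o', reset

Answer: kcjocjpojo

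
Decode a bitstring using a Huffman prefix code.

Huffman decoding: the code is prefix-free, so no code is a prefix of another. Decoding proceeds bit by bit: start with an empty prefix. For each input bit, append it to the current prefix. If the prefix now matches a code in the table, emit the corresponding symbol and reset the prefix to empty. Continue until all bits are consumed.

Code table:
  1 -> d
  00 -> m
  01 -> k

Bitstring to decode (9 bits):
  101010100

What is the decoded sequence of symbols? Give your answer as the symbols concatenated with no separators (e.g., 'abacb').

Bit 0: prefix='1' -> emit 'd', reset
Bit 1: prefix='0' (no match yet)
Bit 2: prefix='01' -> emit 'k', reset
Bit 3: prefix='0' (no match yet)
Bit 4: prefix='01' -> emit 'k', reset
Bit 5: prefix='0' (no match yet)
Bit 6: prefix='01' -> emit 'k', reset
Bit 7: prefix='0' (no match yet)
Bit 8: prefix='00' -> emit 'm', reset

Answer: dkkkm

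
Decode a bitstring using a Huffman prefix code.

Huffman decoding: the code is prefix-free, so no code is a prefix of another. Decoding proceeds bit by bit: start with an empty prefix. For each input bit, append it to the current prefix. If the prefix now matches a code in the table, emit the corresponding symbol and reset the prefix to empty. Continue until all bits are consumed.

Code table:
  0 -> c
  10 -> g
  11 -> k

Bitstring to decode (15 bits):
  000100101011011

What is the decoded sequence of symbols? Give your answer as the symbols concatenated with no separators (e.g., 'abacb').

Answer: cccgcggkck

Derivation:
Bit 0: prefix='0' -> emit 'c', reset
Bit 1: prefix='0' -> emit 'c', reset
Bit 2: prefix='0' -> emit 'c', reset
Bit 3: prefix='1' (no match yet)
Bit 4: prefix='10' -> emit 'g', reset
Bit 5: prefix='0' -> emit 'c', reset
Bit 6: prefix='1' (no match yet)
Bit 7: prefix='10' -> emit 'g', reset
Bit 8: prefix='1' (no match yet)
Bit 9: prefix='10' -> emit 'g', reset
Bit 10: prefix='1' (no match yet)
Bit 11: prefix='11' -> emit 'k', reset
Bit 12: prefix='0' -> emit 'c', reset
Bit 13: prefix='1' (no match yet)
Bit 14: prefix='11' -> emit 'k', reset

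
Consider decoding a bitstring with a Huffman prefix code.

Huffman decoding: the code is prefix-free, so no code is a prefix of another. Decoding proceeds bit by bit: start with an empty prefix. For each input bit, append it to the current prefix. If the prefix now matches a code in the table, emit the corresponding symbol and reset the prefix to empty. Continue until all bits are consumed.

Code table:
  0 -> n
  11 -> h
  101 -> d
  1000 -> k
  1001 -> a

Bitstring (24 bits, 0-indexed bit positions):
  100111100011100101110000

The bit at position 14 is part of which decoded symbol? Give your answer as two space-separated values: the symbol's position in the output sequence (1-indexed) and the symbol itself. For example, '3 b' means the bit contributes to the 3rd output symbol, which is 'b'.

Answer: 5 a

Derivation:
Bit 0: prefix='1' (no match yet)
Bit 1: prefix='10' (no match yet)
Bit 2: prefix='100' (no match yet)
Bit 3: prefix='1001' -> emit 'a', reset
Bit 4: prefix='1' (no match yet)
Bit 5: prefix='11' -> emit 'h', reset
Bit 6: prefix='1' (no match yet)
Bit 7: prefix='10' (no match yet)
Bit 8: prefix='100' (no match yet)
Bit 9: prefix='1000' -> emit 'k', reset
Bit 10: prefix='1' (no match yet)
Bit 11: prefix='11' -> emit 'h', reset
Bit 12: prefix='1' (no match yet)
Bit 13: prefix='10' (no match yet)
Bit 14: prefix='100' (no match yet)
Bit 15: prefix='1001' -> emit 'a', reset
Bit 16: prefix='0' -> emit 'n', reset
Bit 17: prefix='1' (no match yet)
Bit 18: prefix='11' -> emit 'h', reset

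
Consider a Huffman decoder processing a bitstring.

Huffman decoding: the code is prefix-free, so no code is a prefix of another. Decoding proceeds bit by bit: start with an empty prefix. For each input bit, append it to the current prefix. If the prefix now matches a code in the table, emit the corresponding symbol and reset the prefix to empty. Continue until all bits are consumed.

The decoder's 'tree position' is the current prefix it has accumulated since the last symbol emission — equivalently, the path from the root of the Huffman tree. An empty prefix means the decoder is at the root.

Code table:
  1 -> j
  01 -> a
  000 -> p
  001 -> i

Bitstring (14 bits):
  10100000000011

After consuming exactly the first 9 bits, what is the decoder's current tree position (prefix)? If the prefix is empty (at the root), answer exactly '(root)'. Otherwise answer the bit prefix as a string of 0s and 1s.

Bit 0: prefix='1' -> emit 'j', reset
Bit 1: prefix='0' (no match yet)
Bit 2: prefix='01' -> emit 'a', reset
Bit 3: prefix='0' (no match yet)
Bit 4: prefix='00' (no match yet)
Bit 5: prefix='000' -> emit 'p', reset
Bit 6: prefix='0' (no match yet)
Bit 7: prefix='00' (no match yet)
Bit 8: prefix='000' -> emit 'p', reset

Answer: (root)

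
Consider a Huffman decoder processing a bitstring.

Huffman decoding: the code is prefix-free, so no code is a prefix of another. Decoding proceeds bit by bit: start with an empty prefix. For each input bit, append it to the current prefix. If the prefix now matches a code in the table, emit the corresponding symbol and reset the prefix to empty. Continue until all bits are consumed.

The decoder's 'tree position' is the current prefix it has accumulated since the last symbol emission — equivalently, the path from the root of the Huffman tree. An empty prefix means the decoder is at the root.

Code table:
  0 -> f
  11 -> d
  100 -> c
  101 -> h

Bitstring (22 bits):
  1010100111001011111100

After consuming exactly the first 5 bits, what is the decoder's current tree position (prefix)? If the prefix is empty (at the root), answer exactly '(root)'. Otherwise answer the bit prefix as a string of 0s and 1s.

Bit 0: prefix='1' (no match yet)
Bit 1: prefix='10' (no match yet)
Bit 2: prefix='101' -> emit 'h', reset
Bit 3: prefix='0' -> emit 'f', reset
Bit 4: prefix='1' (no match yet)

Answer: 1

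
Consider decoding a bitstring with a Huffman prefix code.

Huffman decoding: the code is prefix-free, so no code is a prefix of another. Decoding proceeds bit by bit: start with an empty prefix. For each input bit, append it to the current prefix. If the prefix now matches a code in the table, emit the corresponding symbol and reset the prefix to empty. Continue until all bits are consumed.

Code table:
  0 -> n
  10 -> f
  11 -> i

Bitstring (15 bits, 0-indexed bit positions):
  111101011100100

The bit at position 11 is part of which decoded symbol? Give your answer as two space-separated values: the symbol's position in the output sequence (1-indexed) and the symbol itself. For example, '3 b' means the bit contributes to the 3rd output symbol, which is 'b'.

Answer: 7 n

Derivation:
Bit 0: prefix='1' (no match yet)
Bit 1: prefix='11' -> emit 'i', reset
Bit 2: prefix='1' (no match yet)
Bit 3: prefix='11' -> emit 'i', reset
Bit 4: prefix='0' -> emit 'n', reset
Bit 5: prefix='1' (no match yet)
Bit 6: prefix='10' -> emit 'f', reset
Bit 7: prefix='1' (no match yet)
Bit 8: prefix='11' -> emit 'i', reset
Bit 9: prefix='1' (no match yet)
Bit 10: prefix='10' -> emit 'f', reset
Bit 11: prefix='0' -> emit 'n', reset
Bit 12: prefix='1' (no match yet)
Bit 13: prefix='10' -> emit 'f', reset
Bit 14: prefix='0' -> emit 'n', reset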